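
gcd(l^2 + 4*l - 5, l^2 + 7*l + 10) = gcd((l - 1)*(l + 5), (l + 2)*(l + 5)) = l + 5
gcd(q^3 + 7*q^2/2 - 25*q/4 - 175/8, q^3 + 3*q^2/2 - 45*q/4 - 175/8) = q + 5/2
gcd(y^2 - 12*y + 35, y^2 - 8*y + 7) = y - 7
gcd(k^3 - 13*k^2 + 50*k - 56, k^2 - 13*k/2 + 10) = k - 4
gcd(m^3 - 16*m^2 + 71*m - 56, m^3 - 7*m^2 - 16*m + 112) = m - 7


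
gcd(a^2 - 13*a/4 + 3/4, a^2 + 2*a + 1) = 1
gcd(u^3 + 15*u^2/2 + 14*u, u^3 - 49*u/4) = u^2 + 7*u/2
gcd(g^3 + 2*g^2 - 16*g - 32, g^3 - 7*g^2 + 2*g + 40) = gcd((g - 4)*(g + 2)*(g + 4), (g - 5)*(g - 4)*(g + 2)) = g^2 - 2*g - 8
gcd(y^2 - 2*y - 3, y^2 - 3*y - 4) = y + 1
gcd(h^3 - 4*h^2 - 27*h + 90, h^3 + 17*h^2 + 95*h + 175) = h + 5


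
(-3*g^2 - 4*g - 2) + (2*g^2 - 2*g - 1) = -g^2 - 6*g - 3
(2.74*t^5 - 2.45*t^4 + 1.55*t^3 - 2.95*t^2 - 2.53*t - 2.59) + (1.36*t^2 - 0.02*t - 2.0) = 2.74*t^5 - 2.45*t^4 + 1.55*t^3 - 1.59*t^2 - 2.55*t - 4.59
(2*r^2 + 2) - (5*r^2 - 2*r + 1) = -3*r^2 + 2*r + 1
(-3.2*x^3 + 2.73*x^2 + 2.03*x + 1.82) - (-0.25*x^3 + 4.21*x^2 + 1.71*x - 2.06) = -2.95*x^3 - 1.48*x^2 + 0.32*x + 3.88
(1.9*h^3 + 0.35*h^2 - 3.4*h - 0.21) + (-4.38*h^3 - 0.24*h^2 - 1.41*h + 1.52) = -2.48*h^3 + 0.11*h^2 - 4.81*h + 1.31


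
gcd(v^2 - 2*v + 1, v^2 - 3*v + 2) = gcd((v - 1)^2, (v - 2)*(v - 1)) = v - 1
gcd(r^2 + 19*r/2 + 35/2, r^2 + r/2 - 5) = r + 5/2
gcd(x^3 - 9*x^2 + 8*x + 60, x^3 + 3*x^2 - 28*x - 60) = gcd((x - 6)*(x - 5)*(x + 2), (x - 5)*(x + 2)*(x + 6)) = x^2 - 3*x - 10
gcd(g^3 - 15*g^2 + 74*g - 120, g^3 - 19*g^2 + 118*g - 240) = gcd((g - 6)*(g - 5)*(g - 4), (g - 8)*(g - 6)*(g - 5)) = g^2 - 11*g + 30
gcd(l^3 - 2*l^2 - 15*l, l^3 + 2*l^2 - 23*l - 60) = l^2 - 2*l - 15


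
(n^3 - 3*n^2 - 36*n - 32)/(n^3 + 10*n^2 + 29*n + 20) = (n - 8)/(n + 5)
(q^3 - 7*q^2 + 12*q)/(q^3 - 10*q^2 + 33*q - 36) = q/(q - 3)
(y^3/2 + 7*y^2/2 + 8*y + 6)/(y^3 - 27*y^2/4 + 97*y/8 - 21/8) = 4*(y^3 + 7*y^2 + 16*y + 12)/(8*y^3 - 54*y^2 + 97*y - 21)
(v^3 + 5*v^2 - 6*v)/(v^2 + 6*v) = v - 1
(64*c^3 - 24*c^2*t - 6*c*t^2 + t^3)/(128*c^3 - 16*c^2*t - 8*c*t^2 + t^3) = (-2*c + t)/(-4*c + t)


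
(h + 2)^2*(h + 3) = h^3 + 7*h^2 + 16*h + 12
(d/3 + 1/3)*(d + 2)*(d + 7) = d^3/3 + 10*d^2/3 + 23*d/3 + 14/3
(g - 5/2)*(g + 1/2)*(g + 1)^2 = g^4 - 17*g^2/4 - 9*g/2 - 5/4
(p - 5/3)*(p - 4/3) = p^2 - 3*p + 20/9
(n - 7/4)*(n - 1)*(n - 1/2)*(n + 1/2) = n^4 - 11*n^3/4 + 3*n^2/2 + 11*n/16 - 7/16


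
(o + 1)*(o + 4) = o^2 + 5*o + 4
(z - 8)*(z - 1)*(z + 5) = z^3 - 4*z^2 - 37*z + 40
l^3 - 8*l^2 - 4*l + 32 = (l - 8)*(l - 2)*(l + 2)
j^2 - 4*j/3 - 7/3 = (j - 7/3)*(j + 1)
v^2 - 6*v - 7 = (v - 7)*(v + 1)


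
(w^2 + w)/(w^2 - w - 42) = w*(w + 1)/(w^2 - w - 42)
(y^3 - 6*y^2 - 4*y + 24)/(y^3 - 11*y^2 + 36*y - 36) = (y + 2)/(y - 3)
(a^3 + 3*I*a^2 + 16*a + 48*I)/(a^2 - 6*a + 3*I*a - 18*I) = (a^2 + 16)/(a - 6)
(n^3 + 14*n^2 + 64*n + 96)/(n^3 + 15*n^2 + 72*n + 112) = (n + 6)/(n + 7)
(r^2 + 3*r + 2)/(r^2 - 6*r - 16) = (r + 1)/(r - 8)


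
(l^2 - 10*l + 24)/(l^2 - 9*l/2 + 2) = 2*(l - 6)/(2*l - 1)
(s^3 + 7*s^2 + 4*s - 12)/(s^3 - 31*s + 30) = (s + 2)/(s - 5)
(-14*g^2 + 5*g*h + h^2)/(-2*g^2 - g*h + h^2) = (7*g + h)/(g + h)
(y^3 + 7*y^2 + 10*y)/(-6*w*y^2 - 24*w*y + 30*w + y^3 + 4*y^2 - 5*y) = y*(y + 2)/(-6*w*y + 6*w + y^2 - y)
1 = 1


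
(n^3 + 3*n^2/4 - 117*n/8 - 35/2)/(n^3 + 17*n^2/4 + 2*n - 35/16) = 2*(n - 4)/(2*n - 1)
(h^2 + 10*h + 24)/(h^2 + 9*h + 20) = (h + 6)/(h + 5)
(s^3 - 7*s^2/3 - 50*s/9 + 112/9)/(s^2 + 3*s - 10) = (s^2 - s/3 - 56/9)/(s + 5)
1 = 1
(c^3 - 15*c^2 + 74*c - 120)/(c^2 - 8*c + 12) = (c^2 - 9*c + 20)/(c - 2)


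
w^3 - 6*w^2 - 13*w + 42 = (w - 7)*(w - 2)*(w + 3)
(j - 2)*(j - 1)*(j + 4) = j^3 + j^2 - 10*j + 8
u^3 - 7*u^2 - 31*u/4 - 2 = (u - 8)*(u + 1/2)^2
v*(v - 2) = v^2 - 2*v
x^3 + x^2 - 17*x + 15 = (x - 3)*(x - 1)*(x + 5)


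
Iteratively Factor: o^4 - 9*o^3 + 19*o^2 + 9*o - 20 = (o + 1)*(o^3 - 10*o^2 + 29*o - 20) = (o - 5)*(o + 1)*(o^2 - 5*o + 4) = (o - 5)*(o - 1)*(o + 1)*(o - 4)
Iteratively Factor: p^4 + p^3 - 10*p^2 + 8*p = (p + 4)*(p^3 - 3*p^2 + 2*p) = (p - 2)*(p + 4)*(p^2 - p) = p*(p - 2)*(p + 4)*(p - 1)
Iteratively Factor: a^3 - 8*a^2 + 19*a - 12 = (a - 3)*(a^2 - 5*a + 4) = (a - 4)*(a - 3)*(a - 1)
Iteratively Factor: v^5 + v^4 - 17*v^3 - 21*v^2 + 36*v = (v)*(v^4 + v^3 - 17*v^2 - 21*v + 36) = v*(v - 1)*(v^3 + 2*v^2 - 15*v - 36) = v*(v - 4)*(v - 1)*(v^2 + 6*v + 9) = v*(v - 4)*(v - 1)*(v + 3)*(v + 3)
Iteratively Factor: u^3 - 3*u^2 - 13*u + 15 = (u + 3)*(u^2 - 6*u + 5) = (u - 1)*(u + 3)*(u - 5)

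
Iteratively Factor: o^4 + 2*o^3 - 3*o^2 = (o)*(o^3 + 2*o^2 - 3*o) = o^2*(o^2 + 2*o - 3) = o^2*(o - 1)*(o + 3)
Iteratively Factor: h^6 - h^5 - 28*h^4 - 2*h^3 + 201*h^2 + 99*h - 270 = (h - 3)*(h^5 + 2*h^4 - 22*h^3 - 68*h^2 - 3*h + 90) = (h - 3)*(h + 3)*(h^4 - h^3 - 19*h^2 - 11*h + 30) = (h - 3)*(h + 2)*(h + 3)*(h^3 - 3*h^2 - 13*h + 15) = (h - 3)*(h - 1)*(h + 2)*(h + 3)*(h^2 - 2*h - 15) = (h - 5)*(h - 3)*(h - 1)*(h + 2)*(h + 3)*(h + 3)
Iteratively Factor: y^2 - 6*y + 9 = (y - 3)*(y - 3)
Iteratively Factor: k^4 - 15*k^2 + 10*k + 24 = (k + 4)*(k^3 - 4*k^2 + k + 6) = (k - 3)*(k + 4)*(k^2 - k - 2) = (k - 3)*(k + 1)*(k + 4)*(k - 2)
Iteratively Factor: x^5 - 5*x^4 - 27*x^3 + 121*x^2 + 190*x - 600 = (x + 3)*(x^4 - 8*x^3 - 3*x^2 + 130*x - 200) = (x + 3)*(x + 4)*(x^3 - 12*x^2 + 45*x - 50) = (x - 5)*(x + 3)*(x + 4)*(x^2 - 7*x + 10) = (x - 5)^2*(x + 3)*(x + 4)*(x - 2)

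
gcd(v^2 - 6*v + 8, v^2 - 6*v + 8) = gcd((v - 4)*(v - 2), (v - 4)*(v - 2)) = v^2 - 6*v + 8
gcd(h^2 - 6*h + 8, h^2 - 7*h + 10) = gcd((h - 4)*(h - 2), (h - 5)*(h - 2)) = h - 2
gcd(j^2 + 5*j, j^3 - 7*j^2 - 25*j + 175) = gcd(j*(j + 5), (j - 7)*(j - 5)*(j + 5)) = j + 5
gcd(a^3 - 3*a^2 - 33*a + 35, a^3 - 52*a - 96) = 1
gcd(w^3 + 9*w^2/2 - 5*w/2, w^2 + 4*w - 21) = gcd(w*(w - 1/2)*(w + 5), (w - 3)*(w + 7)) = 1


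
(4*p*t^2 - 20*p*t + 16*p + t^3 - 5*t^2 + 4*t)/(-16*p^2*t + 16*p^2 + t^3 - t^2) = (4 - t)/(4*p - t)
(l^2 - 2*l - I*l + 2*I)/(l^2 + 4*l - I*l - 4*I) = (l - 2)/(l + 4)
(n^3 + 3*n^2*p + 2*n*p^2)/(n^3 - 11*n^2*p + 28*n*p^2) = (n^2 + 3*n*p + 2*p^2)/(n^2 - 11*n*p + 28*p^2)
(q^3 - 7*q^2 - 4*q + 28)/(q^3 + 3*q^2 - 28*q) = (q^3 - 7*q^2 - 4*q + 28)/(q*(q^2 + 3*q - 28))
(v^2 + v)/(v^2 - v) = (v + 1)/(v - 1)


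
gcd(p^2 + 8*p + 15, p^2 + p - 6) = p + 3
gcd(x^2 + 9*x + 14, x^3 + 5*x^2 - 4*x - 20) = x + 2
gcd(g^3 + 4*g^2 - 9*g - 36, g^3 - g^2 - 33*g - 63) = g + 3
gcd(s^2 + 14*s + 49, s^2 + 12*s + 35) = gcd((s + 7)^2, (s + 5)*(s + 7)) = s + 7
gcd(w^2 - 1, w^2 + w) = w + 1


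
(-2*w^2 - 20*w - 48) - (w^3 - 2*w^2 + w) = -w^3 - 21*w - 48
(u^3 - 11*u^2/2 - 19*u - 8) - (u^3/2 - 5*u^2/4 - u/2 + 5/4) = u^3/2 - 17*u^2/4 - 37*u/2 - 37/4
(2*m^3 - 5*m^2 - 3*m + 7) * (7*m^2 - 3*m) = 14*m^5 - 41*m^4 - 6*m^3 + 58*m^2 - 21*m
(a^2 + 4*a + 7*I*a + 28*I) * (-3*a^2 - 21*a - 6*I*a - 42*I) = -3*a^4 - 33*a^3 - 27*I*a^3 - 42*a^2 - 297*I*a^2 + 462*a - 756*I*a + 1176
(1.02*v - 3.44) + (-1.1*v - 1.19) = -0.0800000000000001*v - 4.63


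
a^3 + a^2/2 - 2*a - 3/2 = (a - 3/2)*(a + 1)^2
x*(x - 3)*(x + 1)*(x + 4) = x^4 + 2*x^3 - 11*x^2 - 12*x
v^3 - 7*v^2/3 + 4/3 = (v - 2)*(v - 1)*(v + 2/3)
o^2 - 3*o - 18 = (o - 6)*(o + 3)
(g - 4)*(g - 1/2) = g^2 - 9*g/2 + 2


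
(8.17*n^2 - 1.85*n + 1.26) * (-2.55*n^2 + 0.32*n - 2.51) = -20.8335*n^4 + 7.3319*n^3 - 24.3117*n^2 + 5.0467*n - 3.1626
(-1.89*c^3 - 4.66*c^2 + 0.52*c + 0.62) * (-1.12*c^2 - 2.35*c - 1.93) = 2.1168*c^5 + 9.6607*c^4 + 14.0163*c^3 + 7.0774*c^2 - 2.4606*c - 1.1966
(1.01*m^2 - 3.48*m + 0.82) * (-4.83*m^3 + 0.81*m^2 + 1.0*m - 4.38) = -4.8783*m^5 + 17.6265*m^4 - 5.7694*m^3 - 7.2396*m^2 + 16.0624*m - 3.5916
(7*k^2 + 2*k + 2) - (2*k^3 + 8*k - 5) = -2*k^3 + 7*k^2 - 6*k + 7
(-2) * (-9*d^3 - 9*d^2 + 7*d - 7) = 18*d^3 + 18*d^2 - 14*d + 14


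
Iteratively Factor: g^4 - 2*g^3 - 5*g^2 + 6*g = (g + 2)*(g^3 - 4*g^2 + 3*g) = g*(g + 2)*(g^2 - 4*g + 3) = g*(g - 3)*(g + 2)*(g - 1)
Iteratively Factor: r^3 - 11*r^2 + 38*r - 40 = (r - 2)*(r^2 - 9*r + 20) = (r - 5)*(r - 2)*(r - 4)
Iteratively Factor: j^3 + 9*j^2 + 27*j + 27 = (j + 3)*(j^2 + 6*j + 9) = (j + 3)^2*(j + 3)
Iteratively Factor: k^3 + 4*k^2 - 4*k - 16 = (k - 2)*(k^2 + 6*k + 8) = (k - 2)*(k + 4)*(k + 2)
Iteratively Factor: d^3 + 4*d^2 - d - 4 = (d - 1)*(d^2 + 5*d + 4) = (d - 1)*(d + 1)*(d + 4)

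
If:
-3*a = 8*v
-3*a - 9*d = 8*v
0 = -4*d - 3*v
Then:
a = 0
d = 0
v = 0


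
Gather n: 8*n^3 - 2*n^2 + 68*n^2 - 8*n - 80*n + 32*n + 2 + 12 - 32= 8*n^3 + 66*n^2 - 56*n - 18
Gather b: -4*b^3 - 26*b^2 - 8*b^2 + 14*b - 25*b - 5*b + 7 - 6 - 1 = -4*b^3 - 34*b^2 - 16*b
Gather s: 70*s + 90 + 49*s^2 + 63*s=49*s^2 + 133*s + 90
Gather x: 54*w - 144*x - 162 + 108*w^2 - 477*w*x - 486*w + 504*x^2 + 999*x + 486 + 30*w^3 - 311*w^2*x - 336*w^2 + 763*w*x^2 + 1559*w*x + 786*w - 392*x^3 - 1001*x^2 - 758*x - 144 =30*w^3 - 228*w^2 + 354*w - 392*x^3 + x^2*(763*w - 497) + x*(-311*w^2 + 1082*w + 97) + 180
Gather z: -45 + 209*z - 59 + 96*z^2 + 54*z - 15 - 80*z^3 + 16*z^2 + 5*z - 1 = -80*z^3 + 112*z^2 + 268*z - 120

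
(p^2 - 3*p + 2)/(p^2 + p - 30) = (p^2 - 3*p + 2)/(p^2 + p - 30)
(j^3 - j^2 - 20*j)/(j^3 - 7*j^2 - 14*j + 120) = j/(j - 6)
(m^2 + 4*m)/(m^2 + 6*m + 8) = m/(m + 2)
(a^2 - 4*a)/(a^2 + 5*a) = (a - 4)/(a + 5)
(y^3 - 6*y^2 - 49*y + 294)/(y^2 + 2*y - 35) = (y^2 - 13*y + 42)/(y - 5)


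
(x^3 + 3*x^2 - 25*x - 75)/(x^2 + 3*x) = x - 25/x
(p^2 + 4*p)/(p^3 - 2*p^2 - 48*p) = (p + 4)/(p^2 - 2*p - 48)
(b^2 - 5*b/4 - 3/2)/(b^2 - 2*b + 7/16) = 4*(4*b^2 - 5*b - 6)/(16*b^2 - 32*b + 7)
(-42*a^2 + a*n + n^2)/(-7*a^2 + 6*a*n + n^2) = (6*a - n)/(a - n)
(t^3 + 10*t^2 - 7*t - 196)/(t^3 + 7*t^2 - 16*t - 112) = (t + 7)/(t + 4)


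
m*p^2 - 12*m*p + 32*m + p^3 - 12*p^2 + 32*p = (m + p)*(p - 8)*(p - 4)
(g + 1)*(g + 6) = g^2 + 7*g + 6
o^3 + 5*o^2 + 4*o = o*(o + 1)*(o + 4)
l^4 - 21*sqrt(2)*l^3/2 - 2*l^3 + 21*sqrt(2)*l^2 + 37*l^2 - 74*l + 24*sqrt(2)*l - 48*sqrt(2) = (l - 2)*(l - 8*sqrt(2))*(l - 3*sqrt(2))*(l + sqrt(2)/2)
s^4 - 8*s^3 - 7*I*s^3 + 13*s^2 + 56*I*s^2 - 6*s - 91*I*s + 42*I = (s - 6)*(s - 1)^2*(s - 7*I)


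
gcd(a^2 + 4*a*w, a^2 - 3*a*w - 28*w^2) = a + 4*w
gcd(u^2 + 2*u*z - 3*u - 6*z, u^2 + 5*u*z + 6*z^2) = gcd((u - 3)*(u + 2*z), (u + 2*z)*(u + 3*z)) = u + 2*z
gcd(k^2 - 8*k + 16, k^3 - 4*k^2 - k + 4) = k - 4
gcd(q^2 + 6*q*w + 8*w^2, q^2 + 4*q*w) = q + 4*w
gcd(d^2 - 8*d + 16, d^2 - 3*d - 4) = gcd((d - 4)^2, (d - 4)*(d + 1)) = d - 4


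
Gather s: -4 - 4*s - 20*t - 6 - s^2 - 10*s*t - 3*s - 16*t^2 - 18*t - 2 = -s^2 + s*(-10*t - 7) - 16*t^2 - 38*t - 12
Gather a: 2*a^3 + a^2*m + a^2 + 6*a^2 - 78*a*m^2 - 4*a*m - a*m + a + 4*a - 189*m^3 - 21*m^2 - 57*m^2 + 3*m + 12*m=2*a^3 + a^2*(m + 7) + a*(-78*m^2 - 5*m + 5) - 189*m^3 - 78*m^2 + 15*m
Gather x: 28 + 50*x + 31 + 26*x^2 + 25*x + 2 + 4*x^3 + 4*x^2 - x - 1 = 4*x^3 + 30*x^2 + 74*x + 60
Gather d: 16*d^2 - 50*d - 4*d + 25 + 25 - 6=16*d^2 - 54*d + 44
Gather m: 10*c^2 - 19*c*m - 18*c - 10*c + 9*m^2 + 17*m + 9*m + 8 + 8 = 10*c^2 - 28*c + 9*m^2 + m*(26 - 19*c) + 16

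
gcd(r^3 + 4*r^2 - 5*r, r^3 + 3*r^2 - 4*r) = r^2 - r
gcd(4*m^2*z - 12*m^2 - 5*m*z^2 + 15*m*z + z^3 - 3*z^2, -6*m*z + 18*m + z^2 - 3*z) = z - 3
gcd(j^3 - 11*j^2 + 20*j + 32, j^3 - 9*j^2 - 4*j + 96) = j^2 - 12*j + 32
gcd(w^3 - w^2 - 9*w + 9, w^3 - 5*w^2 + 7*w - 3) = w^2 - 4*w + 3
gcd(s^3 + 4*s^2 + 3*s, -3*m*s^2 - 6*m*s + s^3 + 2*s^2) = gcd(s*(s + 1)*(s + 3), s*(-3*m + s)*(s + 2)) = s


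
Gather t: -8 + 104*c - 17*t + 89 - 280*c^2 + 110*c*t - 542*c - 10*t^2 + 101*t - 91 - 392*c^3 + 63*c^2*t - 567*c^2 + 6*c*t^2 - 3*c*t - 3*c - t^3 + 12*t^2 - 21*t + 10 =-392*c^3 - 847*c^2 - 441*c - t^3 + t^2*(6*c + 2) + t*(63*c^2 + 107*c + 63)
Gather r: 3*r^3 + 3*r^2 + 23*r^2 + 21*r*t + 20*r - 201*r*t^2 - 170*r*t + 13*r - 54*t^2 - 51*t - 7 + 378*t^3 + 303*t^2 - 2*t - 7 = 3*r^3 + 26*r^2 + r*(-201*t^2 - 149*t + 33) + 378*t^3 + 249*t^2 - 53*t - 14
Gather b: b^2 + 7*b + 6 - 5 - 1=b^2 + 7*b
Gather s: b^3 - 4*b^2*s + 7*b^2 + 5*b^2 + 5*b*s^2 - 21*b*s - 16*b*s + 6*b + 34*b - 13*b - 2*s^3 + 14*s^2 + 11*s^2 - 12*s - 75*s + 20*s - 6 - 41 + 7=b^3 + 12*b^2 + 27*b - 2*s^3 + s^2*(5*b + 25) + s*(-4*b^2 - 37*b - 67) - 40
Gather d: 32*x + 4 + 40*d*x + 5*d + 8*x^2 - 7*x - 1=d*(40*x + 5) + 8*x^2 + 25*x + 3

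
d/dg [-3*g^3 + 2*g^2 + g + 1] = -9*g^2 + 4*g + 1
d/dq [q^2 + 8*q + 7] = 2*q + 8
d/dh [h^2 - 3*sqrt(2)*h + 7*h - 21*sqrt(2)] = 2*h - 3*sqrt(2) + 7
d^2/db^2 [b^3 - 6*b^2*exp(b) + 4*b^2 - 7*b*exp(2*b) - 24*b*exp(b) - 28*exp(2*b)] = -6*b^2*exp(b) - 28*b*exp(2*b) - 48*b*exp(b) + 6*b - 140*exp(2*b) - 60*exp(b) + 8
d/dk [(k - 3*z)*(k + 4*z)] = 2*k + z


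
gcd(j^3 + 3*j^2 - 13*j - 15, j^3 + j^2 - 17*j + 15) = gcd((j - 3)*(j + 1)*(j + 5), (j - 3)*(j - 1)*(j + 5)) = j^2 + 2*j - 15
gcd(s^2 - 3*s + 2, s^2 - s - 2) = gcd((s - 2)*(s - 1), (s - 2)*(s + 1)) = s - 2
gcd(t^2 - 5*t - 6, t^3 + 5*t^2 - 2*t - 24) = 1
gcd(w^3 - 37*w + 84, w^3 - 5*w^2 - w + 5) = 1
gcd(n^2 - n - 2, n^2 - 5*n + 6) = n - 2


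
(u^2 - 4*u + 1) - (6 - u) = u^2 - 3*u - 5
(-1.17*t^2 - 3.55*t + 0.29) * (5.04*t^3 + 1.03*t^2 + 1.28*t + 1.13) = -5.8968*t^5 - 19.0971*t^4 - 3.6925*t^3 - 5.5674*t^2 - 3.6403*t + 0.3277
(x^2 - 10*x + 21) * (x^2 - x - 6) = x^4 - 11*x^3 + 25*x^2 + 39*x - 126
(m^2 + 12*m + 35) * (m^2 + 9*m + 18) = m^4 + 21*m^3 + 161*m^2 + 531*m + 630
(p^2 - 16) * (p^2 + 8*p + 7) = p^4 + 8*p^3 - 9*p^2 - 128*p - 112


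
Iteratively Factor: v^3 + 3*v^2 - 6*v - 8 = (v + 1)*(v^2 + 2*v - 8) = (v - 2)*(v + 1)*(v + 4)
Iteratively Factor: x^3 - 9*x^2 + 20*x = (x - 4)*(x^2 - 5*x) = x*(x - 4)*(x - 5)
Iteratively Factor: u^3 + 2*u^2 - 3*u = (u - 1)*(u^2 + 3*u) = u*(u - 1)*(u + 3)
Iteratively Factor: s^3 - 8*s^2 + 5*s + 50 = (s - 5)*(s^2 - 3*s - 10) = (s - 5)*(s + 2)*(s - 5)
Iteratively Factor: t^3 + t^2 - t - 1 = (t - 1)*(t^2 + 2*t + 1) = (t - 1)*(t + 1)*(t + 1)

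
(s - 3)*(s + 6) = s^2 + 3*s - 18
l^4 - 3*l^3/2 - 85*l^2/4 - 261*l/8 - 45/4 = (l - 6)*(l + 1/2)*(l + 3/2)*(l + 5/2)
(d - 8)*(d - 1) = d^2 - 9*d + 8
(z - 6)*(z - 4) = z^2 - 10*z + 24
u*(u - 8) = u^2 - 8*u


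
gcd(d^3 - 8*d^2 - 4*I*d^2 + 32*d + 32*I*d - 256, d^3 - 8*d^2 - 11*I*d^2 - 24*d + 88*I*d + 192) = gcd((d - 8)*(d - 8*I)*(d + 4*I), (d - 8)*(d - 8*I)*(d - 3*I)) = d^2 + d*(-8 - 8*I) + 64*I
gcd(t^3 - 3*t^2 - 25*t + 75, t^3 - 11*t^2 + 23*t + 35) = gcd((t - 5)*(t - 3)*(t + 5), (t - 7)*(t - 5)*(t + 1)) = t - 5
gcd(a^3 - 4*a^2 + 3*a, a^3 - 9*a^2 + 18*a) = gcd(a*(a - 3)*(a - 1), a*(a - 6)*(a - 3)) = a^2 - 3*a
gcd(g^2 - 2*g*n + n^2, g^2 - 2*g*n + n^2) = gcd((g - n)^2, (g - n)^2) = g^2 - 2*g*n + n^2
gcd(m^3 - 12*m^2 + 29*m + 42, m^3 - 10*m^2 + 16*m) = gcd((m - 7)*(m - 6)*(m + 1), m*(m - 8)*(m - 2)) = 1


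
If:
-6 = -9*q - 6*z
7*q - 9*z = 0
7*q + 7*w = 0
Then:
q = 18/41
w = -18/41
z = 14/41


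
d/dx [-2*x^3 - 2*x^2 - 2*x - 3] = -6*x^2 - 4*x - 2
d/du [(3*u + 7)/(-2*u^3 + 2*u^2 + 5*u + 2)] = (12*u^3 + 36*u^2 - 28*u - 29)/(4*u^6 - 8*u^5 - 16*u^4 + 12*u^3 + 33*u^2 + 20*u + 4)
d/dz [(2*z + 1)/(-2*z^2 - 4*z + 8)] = (z^2 + z + 5)/(z^4 + 4*z^3 - 4*z^2 - 16*z + 16)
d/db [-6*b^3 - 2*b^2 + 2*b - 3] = -18*b^2 - 4*b + 2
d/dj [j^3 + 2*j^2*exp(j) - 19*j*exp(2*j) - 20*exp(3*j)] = 2*j^2*exp(j) + 3*j^2 - 38*j*exp(2*j) + 4*j*exp(j) - 60*exp(3*j) - 19*exp(2*j)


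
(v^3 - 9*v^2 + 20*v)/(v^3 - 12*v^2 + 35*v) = (v - 4)/(v - 7)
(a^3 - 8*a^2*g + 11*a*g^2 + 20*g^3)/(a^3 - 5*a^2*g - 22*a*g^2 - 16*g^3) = (a^2 - 9*a*g + 20*g^2)/(a^2 - 6*a*g - 16*g^2)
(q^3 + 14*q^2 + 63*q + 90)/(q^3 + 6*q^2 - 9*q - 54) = (q + 5)/(q - 3)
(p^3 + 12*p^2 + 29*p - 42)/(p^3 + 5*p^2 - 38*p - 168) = (p^2 + 5*p - 6)/(p^2 - 2*p - 24)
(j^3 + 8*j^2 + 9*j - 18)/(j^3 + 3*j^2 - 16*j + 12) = (j + 3)/(j - 2)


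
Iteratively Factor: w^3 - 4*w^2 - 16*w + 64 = (w - 4)*(w^2 - 16) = (w - 4)*(w + 4)*(w - 4)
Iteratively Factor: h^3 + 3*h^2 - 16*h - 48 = (h - 4)*(h^2 + 7*h + 12) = (h - 4)*(h + 4)*(h + 3)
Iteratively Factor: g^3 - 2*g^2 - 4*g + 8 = (g + 2)*(g^2 - 4*g + 4) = (g - 2)*(g + 2)*(g - 2)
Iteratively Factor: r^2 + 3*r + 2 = (r + 1)*(r + 2)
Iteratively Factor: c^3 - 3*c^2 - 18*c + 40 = (c - 2)*(c^2 - c - 20) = (c - 5)*(c - 2)*(c + 4)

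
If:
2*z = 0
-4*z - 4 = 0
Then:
No Solution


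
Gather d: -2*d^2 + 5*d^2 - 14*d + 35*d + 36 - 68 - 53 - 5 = 3*d^2 + 21*d - 90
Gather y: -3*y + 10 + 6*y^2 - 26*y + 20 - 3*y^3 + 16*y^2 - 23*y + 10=-3*y^3 + 22*y^2 - 52*y + 40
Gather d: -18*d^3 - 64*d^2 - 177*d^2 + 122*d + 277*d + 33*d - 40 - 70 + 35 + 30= -18*d^3 - 241*d^2 + 432*d - 45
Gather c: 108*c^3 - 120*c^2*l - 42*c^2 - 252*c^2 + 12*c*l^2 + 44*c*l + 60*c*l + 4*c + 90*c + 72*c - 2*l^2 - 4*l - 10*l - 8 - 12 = 108*c^3 + c^2*(-120*l - 294) + c*(12*l^2 + 104*l + 166) - 2*l^2 - 14*l - 20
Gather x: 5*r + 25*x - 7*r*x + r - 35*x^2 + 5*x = 6*r - 35*x^2 + x*(30 - 7*r)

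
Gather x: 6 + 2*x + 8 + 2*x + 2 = 4*x + 16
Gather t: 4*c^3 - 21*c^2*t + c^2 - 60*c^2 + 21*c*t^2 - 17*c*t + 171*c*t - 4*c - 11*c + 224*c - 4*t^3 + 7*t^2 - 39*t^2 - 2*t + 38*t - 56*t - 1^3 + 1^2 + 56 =4*c^3 - 59*c^2 + 209*c - 4*t^3 + t^2*(21*c - 32) + t*(-21*c^2 + 154*c - 20) + 56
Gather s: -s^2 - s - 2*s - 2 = -s^2 - 3*s - 2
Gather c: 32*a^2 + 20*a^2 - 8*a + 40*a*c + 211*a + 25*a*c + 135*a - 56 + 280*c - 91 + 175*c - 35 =52*a^2 + 338*a + c*(65*a + 455) - 182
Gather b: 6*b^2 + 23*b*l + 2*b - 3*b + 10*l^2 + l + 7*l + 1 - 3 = 6*b^2 + b*(23*l - 1) + 10*l^2 + 8*l - 2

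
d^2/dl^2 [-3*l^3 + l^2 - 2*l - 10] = 2 - 18*l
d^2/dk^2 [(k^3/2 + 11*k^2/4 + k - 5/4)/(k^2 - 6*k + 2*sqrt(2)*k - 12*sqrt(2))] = (-46*sqrt(2)*k^3 + 158*k^3 - 303*k^2 + 828*sqrt(2)*k^2 + 114*sqrt(2)*k + 1818*k - 228*sqrt(2) + 3140)/(2*(k^6 - 18*k^5 + 6*sqrt(2)*k^5 - 108*sqrt(2)*k^4 + 132*k^4 - 648*k^3 + 664*sqrt(2)*k^3 - 1584*sqrt(2)*k^2 + 2592*k^2 - 5184*k + 1728*sqrt(2)*k - 3456*sqrt(2)))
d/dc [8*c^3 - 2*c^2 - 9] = 4*c*(6*c - 1)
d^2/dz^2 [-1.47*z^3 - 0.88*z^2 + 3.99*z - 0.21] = -8.82*z - 1.76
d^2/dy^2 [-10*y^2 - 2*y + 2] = -20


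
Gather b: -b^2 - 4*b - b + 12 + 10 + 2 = -b^2 - 5*b + 24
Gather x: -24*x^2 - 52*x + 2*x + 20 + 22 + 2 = -24*x^2 - 50*x + 44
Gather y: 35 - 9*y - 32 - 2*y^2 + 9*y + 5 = 8 - 2*y^2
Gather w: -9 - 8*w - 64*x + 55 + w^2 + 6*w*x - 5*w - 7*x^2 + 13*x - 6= w^2 + w*(6*x - 13) - 7*x^2 - 51*x + 40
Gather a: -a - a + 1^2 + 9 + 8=18 - 2*a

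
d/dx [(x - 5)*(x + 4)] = 2*x - 1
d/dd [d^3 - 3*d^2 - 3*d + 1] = 3*d^2 - 6*d - 3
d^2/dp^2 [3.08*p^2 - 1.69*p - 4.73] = 6.16000000000000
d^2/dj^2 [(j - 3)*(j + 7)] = 2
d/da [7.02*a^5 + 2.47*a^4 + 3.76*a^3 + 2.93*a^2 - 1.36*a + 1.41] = 35.1*a^4 + 9.88*a^3 + 11.28*a^2 + 5.86*a - 1.36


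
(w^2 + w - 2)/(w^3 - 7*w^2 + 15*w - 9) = (w + 2)/(w^2 - 6*w + 9)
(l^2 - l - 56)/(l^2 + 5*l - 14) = (l - 8)/(l - 2)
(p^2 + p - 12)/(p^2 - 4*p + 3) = (p + 4)/(p - 1)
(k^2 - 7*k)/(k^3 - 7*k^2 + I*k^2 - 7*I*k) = 1/(k + I)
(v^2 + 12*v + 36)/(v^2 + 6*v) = (v + 6)/v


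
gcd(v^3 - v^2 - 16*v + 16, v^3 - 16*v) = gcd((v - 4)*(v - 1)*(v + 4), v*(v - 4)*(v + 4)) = v^2 - 16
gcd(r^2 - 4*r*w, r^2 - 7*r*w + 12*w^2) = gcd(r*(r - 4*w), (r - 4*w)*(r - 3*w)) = r - 4*w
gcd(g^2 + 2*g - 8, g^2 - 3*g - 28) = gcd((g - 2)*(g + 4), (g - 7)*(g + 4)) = g + 4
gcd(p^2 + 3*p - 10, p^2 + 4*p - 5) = p + 5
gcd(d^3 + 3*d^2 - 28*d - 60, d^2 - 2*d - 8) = d + 2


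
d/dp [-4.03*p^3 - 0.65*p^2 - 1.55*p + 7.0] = -12.09*p^2 - 1.3*p - 1.55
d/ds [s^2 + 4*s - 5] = 2*s + 4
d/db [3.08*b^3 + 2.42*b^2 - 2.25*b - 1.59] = 9.24*b^2 + 4.84*b - 2.25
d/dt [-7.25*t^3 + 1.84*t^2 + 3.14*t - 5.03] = -21.75*t^2 + 3.68*t + 3.14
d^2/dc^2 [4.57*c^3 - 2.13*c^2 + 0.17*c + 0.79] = 27.42*c - 4.26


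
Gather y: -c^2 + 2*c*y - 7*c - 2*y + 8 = -c^2 - 7*c + y*(2*c - 2) + 8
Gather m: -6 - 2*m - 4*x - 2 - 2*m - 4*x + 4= -4*m - 8*x - 4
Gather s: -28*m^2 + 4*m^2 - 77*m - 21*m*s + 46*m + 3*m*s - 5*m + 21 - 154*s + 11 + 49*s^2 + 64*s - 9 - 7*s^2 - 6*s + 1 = -24*m^2 - 36*m + 42*s^2 + s*(-18*m - 96) + 24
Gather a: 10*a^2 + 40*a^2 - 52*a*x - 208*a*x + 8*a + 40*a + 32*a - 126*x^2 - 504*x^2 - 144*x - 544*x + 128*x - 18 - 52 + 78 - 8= 50*a^2 + a*(80 - 260*x) - 630*x^2 - 560*x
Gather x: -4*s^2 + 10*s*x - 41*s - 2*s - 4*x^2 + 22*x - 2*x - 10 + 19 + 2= -4*s^2 - 43*s - 4*x^2 + x*(10*s + 20) + 11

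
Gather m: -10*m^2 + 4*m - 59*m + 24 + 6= -10*m^2 - 55*m + 30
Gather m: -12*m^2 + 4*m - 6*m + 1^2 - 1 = -12*m^2 - 2*m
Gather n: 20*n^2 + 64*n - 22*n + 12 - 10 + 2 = 20*n^2 + 42*n + 4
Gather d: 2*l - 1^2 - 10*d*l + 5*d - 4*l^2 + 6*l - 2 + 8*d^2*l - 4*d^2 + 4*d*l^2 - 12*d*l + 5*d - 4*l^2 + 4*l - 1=d^2*(8*l - 4) + d*(4*l^2 - 22*l + 10) - 8*l^2 + 12*l - 4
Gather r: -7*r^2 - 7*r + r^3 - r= r^3 - 7*r^2 - 8*r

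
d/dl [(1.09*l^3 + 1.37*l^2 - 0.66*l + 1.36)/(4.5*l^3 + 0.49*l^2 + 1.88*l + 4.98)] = (-5.6309*l^4 + 10.0384*l^3 + 0.823599999999999*l^2 + 12.3124*l - 5.8436)/(20.25*l^6 + 4.41*l^5 + 17.1601*l^4 + 46.6624*l^3 + 8.4148*l^2 + 18.7248*l + 24.8004)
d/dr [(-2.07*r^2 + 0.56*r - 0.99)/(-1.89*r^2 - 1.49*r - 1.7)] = (4.1427*r^2 + 3.2958*r - 2.4271)/(3.5721*r^4 + 5.6322*r^3 + 8.6461*r^2 + 5.066*r + 2.89)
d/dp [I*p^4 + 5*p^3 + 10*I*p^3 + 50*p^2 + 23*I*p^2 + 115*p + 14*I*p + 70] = 4*I*p^3 + p^2*(15 + 30*I) + p*(100 + 46*I) + 115 + 14*I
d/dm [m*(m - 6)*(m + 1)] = 3*m^2 - 10*m - 6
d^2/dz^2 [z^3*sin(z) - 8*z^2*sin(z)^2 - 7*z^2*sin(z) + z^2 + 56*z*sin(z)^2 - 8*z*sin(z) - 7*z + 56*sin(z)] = -z^3*sin(z) + 7*z^2*sin(z) + 6*z^2*cos(z) - 16*z^2*cos(2*z) + 14*z*sin(z) - 32*z*sin(2*z) - 28*z*cos(z) + 112*z*cos(2*z) - 70*sin(z) + 112*sin(2*z) - 16*cos(z) + 8*cos(2*z) - 6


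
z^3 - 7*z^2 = z^2*(z - 7)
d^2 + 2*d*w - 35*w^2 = (d - 5*w)*(d + 7*w)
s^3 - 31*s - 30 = (s - 6)*(s + 1)*(s + 5)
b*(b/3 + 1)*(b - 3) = b^3/3 - 3*b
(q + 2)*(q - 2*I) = q^2 + 2*q - 2*I*q - 4*I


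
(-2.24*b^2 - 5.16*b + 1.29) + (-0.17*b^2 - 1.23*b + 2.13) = -2.41*b^2 - 6.39*b + 3.42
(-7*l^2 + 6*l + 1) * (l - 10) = -7*l^3 + 76*l^2 - 59*l - 10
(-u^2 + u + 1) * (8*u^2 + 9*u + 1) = -8*u^4 - u^3 + 16*u^2 + 10*u + 1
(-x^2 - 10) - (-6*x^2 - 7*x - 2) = 5*x^2 + 7*x - 8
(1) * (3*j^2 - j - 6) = 3*j^2 - j - 6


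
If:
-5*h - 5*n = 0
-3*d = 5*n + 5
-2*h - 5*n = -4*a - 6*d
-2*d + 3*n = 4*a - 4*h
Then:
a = 15/32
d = -5/8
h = 5/8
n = -5/8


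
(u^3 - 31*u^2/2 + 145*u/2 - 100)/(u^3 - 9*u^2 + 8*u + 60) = (u^2 - 21*u/2 + 20)/(u^2 - 4*u - 12)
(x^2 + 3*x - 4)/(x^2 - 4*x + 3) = (x + 4)/(x - 3)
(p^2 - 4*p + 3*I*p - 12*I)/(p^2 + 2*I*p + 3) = (p - 4)/(p - I)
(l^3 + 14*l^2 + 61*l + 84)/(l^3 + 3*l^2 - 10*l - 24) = (l^2 + 10*l + 21)/(l^2 - l - 6)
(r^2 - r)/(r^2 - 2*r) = (r - 1)/(r - 2)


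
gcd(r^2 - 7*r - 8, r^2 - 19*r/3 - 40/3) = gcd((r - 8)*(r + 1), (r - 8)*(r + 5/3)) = r - 8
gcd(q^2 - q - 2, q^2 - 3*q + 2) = q - 2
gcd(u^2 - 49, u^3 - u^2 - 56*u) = u + 7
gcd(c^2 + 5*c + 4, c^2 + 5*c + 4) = c^2 + 5*c + 4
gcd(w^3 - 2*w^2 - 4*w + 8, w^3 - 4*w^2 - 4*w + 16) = w^2 - 4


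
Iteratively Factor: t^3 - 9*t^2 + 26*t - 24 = (t - 4)*(t^2 - 5*t + 6) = (t - 4)*(t - 2)*(t - 3)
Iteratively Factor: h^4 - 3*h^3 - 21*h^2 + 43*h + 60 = (h + 1)*(h^3 - 4*h^2 - 17*h + 60) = (h + 1)*(h + 4)*(h^2 - 8*h + 15) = (h - 5)*(h + 1)*(h + 4)*(h - 3)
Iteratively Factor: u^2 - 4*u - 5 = (u - 5)*(u + 1)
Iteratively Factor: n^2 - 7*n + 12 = (n - 4)*(n - 3)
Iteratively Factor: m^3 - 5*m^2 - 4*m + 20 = (m + 2)*(m^2 - 7*m + 10) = (m - 2)*(m + 2)*(m - 5)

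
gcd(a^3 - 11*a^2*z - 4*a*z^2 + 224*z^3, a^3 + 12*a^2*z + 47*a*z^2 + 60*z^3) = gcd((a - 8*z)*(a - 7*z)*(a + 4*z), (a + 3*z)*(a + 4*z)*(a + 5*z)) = a + 4*z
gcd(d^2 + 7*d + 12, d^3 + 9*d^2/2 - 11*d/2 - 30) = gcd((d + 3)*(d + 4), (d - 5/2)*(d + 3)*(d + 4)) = d^2 + 7*d + 12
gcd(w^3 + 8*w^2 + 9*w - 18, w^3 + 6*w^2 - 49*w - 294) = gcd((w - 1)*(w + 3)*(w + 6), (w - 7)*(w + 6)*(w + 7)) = w + 6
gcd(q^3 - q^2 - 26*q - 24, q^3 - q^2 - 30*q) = q - 6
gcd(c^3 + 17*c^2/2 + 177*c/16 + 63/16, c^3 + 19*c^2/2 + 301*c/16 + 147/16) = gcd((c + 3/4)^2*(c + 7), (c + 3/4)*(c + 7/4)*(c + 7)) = c^2 + 31*c/4 + 21/4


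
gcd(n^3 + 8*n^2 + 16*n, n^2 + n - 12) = n + 4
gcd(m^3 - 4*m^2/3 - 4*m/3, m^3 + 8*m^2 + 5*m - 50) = m - 2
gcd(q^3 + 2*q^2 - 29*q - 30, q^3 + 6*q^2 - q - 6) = q^2 + 7*q + 6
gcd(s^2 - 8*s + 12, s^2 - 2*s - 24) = s - 6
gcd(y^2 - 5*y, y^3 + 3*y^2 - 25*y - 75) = y - 5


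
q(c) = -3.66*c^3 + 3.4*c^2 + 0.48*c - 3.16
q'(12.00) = -1499.04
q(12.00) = -5832.28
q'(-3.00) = -118.74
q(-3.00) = 124.82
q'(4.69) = -209.15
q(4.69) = -303.69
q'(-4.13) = -214.89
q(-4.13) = 310.68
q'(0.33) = 1.53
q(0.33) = -2.76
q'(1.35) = -10.35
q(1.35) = -5.32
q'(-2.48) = -83.92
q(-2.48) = 72.39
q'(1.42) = -12.00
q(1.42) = -6.10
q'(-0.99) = -17.01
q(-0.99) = 3.25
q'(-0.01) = 0.41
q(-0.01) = -3.16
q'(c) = -10.98*c^2 + 6.8*c + 0.48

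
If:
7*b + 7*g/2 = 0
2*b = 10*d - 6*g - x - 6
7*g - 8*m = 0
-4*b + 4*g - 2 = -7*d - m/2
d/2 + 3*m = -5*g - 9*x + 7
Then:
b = 1312/9005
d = 4986/9005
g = -2624/9005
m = -2296/9005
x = 1790/1801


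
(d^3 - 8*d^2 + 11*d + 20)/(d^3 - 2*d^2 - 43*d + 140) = (d + 1)/(d + 7)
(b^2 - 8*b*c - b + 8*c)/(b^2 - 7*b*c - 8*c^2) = (b - 1)/(b + c)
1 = 1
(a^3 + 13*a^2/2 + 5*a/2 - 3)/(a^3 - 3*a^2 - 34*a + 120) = (2*a^2 + a - 1)/(2*(a^2 - 9*a + 20))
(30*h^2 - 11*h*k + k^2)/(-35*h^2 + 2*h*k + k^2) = (-6*h + k)/(7*h + k)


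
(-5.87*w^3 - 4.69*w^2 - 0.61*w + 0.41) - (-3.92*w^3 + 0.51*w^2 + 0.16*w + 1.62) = -1.95*w^3 - 5.2*w^2 - 0.77*w - 1.21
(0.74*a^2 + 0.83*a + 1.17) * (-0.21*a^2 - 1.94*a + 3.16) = -0.1554*a^4 - 1.6099*a^3 + 0.4825*a^2 + 0.353*a + 3.6972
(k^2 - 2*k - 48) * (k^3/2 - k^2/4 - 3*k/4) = k^5/2 - 5*k^4/4 - 97*k^3/4 + 27*k^2/2 + 36*k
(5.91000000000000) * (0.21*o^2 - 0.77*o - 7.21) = 1.2411*o^2 - 4.5507*o - 42.6111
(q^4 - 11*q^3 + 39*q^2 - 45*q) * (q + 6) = q^5 - 5*q^4 - 27*q^3 + 189*q^2 - 270*q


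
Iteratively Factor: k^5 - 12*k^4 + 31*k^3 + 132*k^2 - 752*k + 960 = (k + 4)*(k^4 - 16*k^3 + 95*k^2 - 248*k + 240) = (k - 3)*(k + 4)*(k^3 - 13*k^2 + 56*k - 80) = (k - 4)*(k - 3)*(k + 4)*(k^2 - 9*k + 20) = (k - 5)*(k - 4)*(k - 3)*(k + 4)*(k - 4)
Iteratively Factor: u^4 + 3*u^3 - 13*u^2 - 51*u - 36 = (u + 1)*(u^3 + 2*u^2 - 15*u - 36) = (u + 1)*(u + 3)*(u^2 - u - 12) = (u + 1)*(u + 3)^2*(u - 4)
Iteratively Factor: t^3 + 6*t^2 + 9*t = (t + 3)*(t^2 + 3*t) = (t + 3)^2*(t)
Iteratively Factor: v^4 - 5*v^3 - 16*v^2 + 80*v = (v + 4)*(v^3 - 9*v^2 + 20*v) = (v - 4)*(v + 4)*(v^2 - 5*v) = v*(v - 4)*(v + 4)*(v - 5)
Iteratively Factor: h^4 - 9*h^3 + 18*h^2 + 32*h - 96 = (h - 4)*(h^3 - 5*h^2 - 2*h + 24) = (h - 4)*(h - 3)*(h^2 - 2*h - 8) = (h - 4)^2*(h - 3)*(h + 2)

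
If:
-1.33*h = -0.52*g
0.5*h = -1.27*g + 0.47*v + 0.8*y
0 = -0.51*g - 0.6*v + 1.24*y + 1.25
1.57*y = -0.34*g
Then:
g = 0.44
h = 0.17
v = 1.52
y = -0.09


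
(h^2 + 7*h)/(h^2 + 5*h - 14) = h/(h - 2)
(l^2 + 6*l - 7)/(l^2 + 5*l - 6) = (l + 7)/(l + 6)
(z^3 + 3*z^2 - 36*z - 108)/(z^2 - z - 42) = (z^2 - 3*z - 18)/(z - 7)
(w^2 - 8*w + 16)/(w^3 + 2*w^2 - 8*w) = (w^2 - 8*w + 16)/(w*(w^2 + 2*w - 8))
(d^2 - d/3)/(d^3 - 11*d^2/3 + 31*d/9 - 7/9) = 3*d/(3*d^2 - 10*d + 7)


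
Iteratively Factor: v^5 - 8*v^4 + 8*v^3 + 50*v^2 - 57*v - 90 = (v - 3)*(v^4 - 5*v^3 - 7*v^2 + 29*v + 30) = (v - 5)*(v - 3)*(v^3 - 7*v - 6) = (v - 5)*(v - 3)*(v + 2)*(v^2 - 2*v - 3) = (v - 5)*(v - 3)*(v + 1)*(v + 2)*(v - 3)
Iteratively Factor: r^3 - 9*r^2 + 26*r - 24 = (r - 4)*(r^2 - 5*r + 6) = (r - 4)*(r - 3)*(r - 2)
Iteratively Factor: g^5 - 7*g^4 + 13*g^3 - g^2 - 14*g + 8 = (g - 1)*(g^4 - 6*g^3 + 7*g^2 + 6*g - 8) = (g - 4)*(g - 1)*(g^3 - 2*g^2 - g + 2) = (g - 4)*(g - 1)^2*(g^2 - g - 2) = (g - 4)*(g - 1)^2*(g + 1)*(g - 2)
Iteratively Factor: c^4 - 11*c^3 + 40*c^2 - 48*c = (c - 4)*(c^3 - 7*c^2 + 12*c) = (c - 4)^2*(c^2 - 3*c) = (c - 4)^2*(c - 3)*(c)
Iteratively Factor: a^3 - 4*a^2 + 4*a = (a)*(a^2 - 4*a + 4) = a*(a - 2)*(a - 2)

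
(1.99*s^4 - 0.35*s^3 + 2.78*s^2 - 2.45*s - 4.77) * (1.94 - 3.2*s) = -6.368*s^5 + 4.9806*s^4 - 9.575*s^3 + 13.2332*s^2 + 10.511*s - 9.2538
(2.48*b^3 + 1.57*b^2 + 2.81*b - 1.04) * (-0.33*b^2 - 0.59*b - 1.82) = -0.8184*b^5 - 1.9813*b^4 - 6.3672*b^3 - 4.1721*b^2 - 4.5006*b + 1.8928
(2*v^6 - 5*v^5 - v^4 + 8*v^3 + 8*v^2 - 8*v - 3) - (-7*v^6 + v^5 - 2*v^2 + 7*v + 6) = 9*v^6 - 6*v^5 - v^4 + 8*v^3 + 10*v^2 - 15*v - 9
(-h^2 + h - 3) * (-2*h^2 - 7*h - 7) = 2*h^4 + 5*h^3 + 6*h^2 + 14*h + 21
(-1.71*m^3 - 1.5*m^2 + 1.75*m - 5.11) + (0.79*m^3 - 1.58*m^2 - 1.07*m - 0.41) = -0.92*m^3 - 3.08*m^2 + 0.68*m - 5.52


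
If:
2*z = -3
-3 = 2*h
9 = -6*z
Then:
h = -3/2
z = -3/2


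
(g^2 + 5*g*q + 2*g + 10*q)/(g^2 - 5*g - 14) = (g + 5*q)/(g - 7)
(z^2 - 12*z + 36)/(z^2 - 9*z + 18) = (z - 6)/(z - 3)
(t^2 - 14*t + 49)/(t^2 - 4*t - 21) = (t - 7)/(t + 3)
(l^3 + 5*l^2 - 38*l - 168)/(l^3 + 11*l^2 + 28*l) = (l - 6)/l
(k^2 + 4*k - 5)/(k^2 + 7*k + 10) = (k - 1)/(k + 2)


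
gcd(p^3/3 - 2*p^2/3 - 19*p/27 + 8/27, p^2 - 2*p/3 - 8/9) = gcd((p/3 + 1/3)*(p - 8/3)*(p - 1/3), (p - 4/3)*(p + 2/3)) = 1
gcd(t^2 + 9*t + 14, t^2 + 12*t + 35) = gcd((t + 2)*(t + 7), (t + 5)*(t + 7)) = t + 7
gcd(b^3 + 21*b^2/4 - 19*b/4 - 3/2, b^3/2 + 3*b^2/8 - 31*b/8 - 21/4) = 1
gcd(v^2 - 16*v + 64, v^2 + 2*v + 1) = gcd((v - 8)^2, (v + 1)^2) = 1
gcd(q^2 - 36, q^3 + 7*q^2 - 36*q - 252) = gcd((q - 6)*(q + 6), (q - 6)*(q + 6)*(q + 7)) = q^2 - 36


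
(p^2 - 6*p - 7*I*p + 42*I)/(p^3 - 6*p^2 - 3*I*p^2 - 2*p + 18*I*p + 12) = (p - 7*I)/(p^2 - 3*I*p - 2)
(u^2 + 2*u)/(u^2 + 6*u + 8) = u/(u + 4)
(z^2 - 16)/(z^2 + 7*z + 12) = (z - 4)/(z + 3)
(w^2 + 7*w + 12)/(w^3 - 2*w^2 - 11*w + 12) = (w + 4)/(w^2 - 5*w + 4)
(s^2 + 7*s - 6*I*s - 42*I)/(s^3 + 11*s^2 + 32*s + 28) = (s - 6*I)/(s^2 + 4*s + 4)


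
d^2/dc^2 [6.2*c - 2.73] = 0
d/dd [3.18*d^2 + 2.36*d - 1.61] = 6.36*d + 2.36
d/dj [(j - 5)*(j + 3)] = 2*j - 2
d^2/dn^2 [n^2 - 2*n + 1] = 2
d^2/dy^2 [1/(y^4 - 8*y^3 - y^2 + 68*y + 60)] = 2*((-6*y^2 + 24*y + 1)*(y^4 - 8*y^3 - y^2 + 68*y + 60) + 4*(2*y^3 - 12*y^2 - y + 34)^2)/(y^4 - 8*y^3 - y^2 + 68*y + 60)^3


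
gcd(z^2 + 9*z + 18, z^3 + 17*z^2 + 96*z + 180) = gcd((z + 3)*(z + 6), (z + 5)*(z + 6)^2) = z + 6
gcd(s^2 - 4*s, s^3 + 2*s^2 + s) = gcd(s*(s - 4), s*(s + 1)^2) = s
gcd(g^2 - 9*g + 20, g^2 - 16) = g - 4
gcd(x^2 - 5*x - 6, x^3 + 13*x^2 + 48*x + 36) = x + 1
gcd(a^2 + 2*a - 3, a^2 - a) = a - 1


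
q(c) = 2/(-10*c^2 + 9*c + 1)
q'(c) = 2*(20*c - 9)/(-10*c^2 + 9*c + 1)^2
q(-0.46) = -0.38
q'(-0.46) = -1.32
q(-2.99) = -0.02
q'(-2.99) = -0.01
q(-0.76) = -0.17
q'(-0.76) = -0.36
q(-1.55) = -0.05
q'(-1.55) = -0.06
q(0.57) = 0.69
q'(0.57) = 0.58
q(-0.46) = -0.38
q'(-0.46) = -1.32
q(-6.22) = -0.00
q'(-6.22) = -0.00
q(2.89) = -0.04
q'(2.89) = 0.03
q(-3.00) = -0.02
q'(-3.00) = -0.01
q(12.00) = 0.00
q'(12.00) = 0.00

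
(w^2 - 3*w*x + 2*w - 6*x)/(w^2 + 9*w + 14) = (w - 3*x)/(w + 7)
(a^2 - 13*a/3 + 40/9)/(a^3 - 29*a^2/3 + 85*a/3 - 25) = (a - 8/3)/(a^2 - 8*a + 15)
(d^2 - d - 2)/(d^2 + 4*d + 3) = (d - 2)/(d + 3)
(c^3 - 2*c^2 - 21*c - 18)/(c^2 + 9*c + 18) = (c^2 - 5*c - 6)/(c + 6)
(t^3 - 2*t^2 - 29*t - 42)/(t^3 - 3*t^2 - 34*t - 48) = (t - 7)/(t - 8)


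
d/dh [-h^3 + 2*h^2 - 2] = h*(4 - 3*h)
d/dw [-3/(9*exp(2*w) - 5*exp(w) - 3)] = (54*exp(w) - 15)*exp(w)/(-9*exp(2*w) + 5*exp(w) + 3)^2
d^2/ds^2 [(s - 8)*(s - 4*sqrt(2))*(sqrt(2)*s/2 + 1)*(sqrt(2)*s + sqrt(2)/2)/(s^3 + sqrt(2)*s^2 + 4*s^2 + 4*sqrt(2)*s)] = 4*(21*s^6 + 23*sqrt(2)*s^6 + 87*sqrt(2)*s^5 + 138*s^5 + 270*s^4 + 234*sqrt(2)*s^4 + 314*sqrt(2)*s^3 + 668*s^3 + 576*sqrt(2)*s^2 + 864*s^2 + 384*s + 768*sqrt(2)*s + 512)/(s^3*(s^6 + 3*sqrt(2)*s^5 + 12*s^5 + 36*sqrt(2)*s^4 + 54*s^4 + 136*s^3 + 146*sqrt(2)*s^3 + 288*s^2 + 216*sqrt(2)*s^2 + 96*sqrt(2)*s + 384*s + 128*sqrt(2)))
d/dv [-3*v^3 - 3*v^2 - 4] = 3*v*(-3*v - 2)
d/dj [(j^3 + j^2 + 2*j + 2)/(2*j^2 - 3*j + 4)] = (2*j^4 - 6*j^3 + 5*j^2 + 14)/(4*j^4 - 12*j^3 + 25*j^2 - 24*j + 16)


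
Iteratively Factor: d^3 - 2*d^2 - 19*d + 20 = (d + 4)*(d^2 - 6*d + 5) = (d - 5)*(d + 4)*(d - 1)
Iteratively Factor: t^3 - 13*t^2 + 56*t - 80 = (t - 4)*(t^2 - 9*t + 20) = (t - 4)^2*(t - 5)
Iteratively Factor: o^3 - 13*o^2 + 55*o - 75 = (o - 5)*(o^2 - 8*o + 15) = (o - 5)^2*(o - 3)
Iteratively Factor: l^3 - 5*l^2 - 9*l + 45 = (l - 3)*(l^2 - 2*l - 15) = (l - 5)*(l - 3)*(l + 3)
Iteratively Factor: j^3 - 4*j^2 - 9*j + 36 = (j + 3)*(j^2 - 7*j + 12) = (j - 4)*(j + 3)*(j - 3)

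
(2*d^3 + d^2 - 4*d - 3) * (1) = 2*d^3 + d^2 - 4*d - 3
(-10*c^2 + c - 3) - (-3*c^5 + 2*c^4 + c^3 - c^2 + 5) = 3*c^5 - 2*c^4 - c^3 - 9*c^2 + c - 8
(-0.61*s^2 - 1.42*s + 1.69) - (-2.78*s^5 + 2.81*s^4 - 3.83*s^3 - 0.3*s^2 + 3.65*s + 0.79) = 2.78*s^5 - 2.81*s^4 + 3.83*s^3 - 0.31*s^2 - 5.07*s + 0.9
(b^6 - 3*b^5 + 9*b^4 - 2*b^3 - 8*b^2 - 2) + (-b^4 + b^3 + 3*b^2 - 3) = b^6 - 3*b^5 + 8*b^4 - b^3 - 5*b^2 - 5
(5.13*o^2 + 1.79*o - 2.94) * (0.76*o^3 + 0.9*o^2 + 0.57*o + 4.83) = 3.8988*o^5 + 5.9774*o^4 + 2.3007*o^3 + 23.1522*o^2 + 6.9699*o - 14.2002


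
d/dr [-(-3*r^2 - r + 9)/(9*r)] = 1/3 + r^(-2)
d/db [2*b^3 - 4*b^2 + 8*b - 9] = 6*b^2 - 8*b + 8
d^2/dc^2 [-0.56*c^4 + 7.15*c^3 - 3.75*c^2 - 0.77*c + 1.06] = -6.72*c^2 + 42.9*c - 7.5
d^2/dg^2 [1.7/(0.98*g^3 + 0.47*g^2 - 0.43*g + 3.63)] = (-(9.996*g + 1.598)*(0.98*g^3 + 0.47*g^2 - 0.43*g + 3.63) + 1.7*(2.94*g^2 + 0.94*g - 0.43)*(5.88*g^2 + 1.88*g - 0.86))/(0.98*g^3 + 0.47*g^2 - 0.43*g + 3.63)^3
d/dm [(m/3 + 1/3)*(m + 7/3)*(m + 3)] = m^2 + 38*m/9 + 37/9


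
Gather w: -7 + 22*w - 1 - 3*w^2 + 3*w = -3*w^2 + 25*w - 8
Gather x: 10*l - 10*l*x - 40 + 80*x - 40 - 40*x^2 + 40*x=10*l - 40*x^2 + x*(120 - 10*l) - 80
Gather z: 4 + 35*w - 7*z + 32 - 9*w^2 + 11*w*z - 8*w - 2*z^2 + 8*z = -9*w^2 + 27*w - 2*z^2 + z*(11*w + 1) + 36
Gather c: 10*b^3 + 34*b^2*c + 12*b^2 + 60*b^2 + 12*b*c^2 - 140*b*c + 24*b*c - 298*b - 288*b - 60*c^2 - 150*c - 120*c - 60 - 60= 10*b^3 + 72*b^2 - 586*b + c^2*(12*b - 60) + c*(34*b^2 - 116*b - 270) - 120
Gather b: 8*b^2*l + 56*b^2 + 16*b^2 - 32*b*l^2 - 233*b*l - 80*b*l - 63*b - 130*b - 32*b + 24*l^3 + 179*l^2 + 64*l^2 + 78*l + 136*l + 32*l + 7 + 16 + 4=b^2*(8*l + 72) + b*(-32*l^2 - 313*l - 225) + 24*l^3 + 243*l^2 + 246*l + 27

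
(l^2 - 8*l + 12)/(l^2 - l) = (l^2 - 8*l + 12)/(l*(l - 1))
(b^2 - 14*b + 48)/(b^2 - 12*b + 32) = (b - 6)/(b - 4)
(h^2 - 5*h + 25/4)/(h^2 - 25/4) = (2*h - 5)/(2*h + 5)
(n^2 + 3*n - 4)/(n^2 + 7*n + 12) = (n - 1)/(n + 3)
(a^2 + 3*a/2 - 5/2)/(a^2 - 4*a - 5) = (-2*a^2 - 3*a + 5)/(2*(-a^2 + 4*a + 5))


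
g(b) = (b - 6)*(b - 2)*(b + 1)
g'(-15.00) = 889.00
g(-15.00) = -4998.00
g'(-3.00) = 73.00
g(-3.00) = -90.00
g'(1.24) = -8.75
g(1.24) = 8.10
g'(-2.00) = 44.00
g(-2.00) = -32.00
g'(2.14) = -12.22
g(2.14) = -1.70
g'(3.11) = -10.52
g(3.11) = -13.18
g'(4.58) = 2.81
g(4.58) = -20.44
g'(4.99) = 8.84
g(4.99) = -18.09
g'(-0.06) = 4.85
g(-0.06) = 11.73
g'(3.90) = -4.97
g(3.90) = -19.55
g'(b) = (b - 6)*(b - 2) + (b - 6)*(b + 1) + (b - 2)*(b + 1)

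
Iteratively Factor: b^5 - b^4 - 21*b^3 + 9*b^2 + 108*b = (b - 4)*(b^4 + 3*b^3 - 9*b^2 - 27*b) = (b - 4)*(b + 3)*(b^3 - 9*b) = (b - 4)*(b + 3)^2*(b^2 - 3*b) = (b - 4)*(b - 3)*(b + 3)^2*(b)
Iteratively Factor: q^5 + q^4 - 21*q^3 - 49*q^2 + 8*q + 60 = (q - 1)*(q^4 + 2*q^3 - 19*q^2 - 68*q - 60) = (q - 1)*(q + 2)*(q^3 - 19*q - 30) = (q - 1)*(q + 2)^2*(q^2 - 2*q - 15) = (q - 5)*(q - 1)*(q + 2)^2*(q + 3)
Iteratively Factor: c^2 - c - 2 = (c - 2)*(c + 1)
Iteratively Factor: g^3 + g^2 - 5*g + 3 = (g - 1)*(g^2 + 2*g - 3) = (g - 1)^2*(g + 3)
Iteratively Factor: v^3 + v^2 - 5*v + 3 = (v - 1)*(v^2 + 2*v - 3) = (v - 1)*(v + 3)*(v - 1)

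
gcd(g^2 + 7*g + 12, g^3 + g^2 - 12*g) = g + 4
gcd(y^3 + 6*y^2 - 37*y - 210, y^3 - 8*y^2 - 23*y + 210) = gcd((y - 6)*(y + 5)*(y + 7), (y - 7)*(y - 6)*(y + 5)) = y^2 - y - 30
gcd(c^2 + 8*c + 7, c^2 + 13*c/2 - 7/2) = c + 7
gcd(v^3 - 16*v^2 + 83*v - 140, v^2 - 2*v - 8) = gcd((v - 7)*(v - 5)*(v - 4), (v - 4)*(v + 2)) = v - 4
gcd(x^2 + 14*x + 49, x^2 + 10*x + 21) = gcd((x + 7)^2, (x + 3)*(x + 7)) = x + 7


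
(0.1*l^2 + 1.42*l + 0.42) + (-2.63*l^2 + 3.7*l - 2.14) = -2.53*l^2 + 5.12*l - 1.72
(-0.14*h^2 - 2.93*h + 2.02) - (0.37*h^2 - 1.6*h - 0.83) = -0.51*h^2 - 1.33*h + 2.85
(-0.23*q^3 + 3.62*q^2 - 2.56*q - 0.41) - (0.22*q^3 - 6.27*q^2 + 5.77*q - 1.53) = -0.45*q^3 + 9.89*q^2 - 8.33*q + 1.12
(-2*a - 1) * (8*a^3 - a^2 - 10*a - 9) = -16*a^4 - 6*a^3 + 21*a^2 + 28*a + 9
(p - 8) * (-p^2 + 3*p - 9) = -p^3 + 11*p^2 - 33*p + 72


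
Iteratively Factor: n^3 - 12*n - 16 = (n + 2)*(n^2 - 2*n - 8) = (n + 2)^2*(n - 4)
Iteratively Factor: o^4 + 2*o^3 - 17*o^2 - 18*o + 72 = (o - 3)*(o^3 + 5*o^2 - 2*o - 24) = (o - 3)*(o + 4)*(o^2 + o - 6) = (o - 3)*(o + 3)*(o + 4)*(o - 2)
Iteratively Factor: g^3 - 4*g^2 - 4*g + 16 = (g - 2)*(g^2 - 2*g - 8) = (g - 4)*(g - 2)*(g + 2)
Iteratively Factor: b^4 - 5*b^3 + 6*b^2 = (b - 3)*(b^3 - 2*b^2) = b*(b - 3)*(b^2 - 2*b) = b*(b - 3)*(b - 2)*(b)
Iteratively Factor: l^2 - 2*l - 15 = (l + 3)*(l - 5)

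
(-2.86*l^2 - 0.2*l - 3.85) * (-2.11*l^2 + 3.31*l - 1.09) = 6.0346*l^4 - 9.0446*l^3 + 10.5789*l^2 - 12.5255*l + 4.1965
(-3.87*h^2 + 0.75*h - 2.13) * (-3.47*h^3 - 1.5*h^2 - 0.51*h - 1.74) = 13.4289*h^5 + 3.2025*h^4 + 8.2398*h^3 + 9.5463*h^2 - 0.2187*h + 3.7062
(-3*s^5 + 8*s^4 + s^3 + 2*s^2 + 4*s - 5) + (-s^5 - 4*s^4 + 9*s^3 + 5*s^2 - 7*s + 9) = -4*s^5 + 4*s^4 + 10*s^3 + 7*s^2 - 3*s + 4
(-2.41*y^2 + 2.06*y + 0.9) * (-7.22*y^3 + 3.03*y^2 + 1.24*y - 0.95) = 17.4002*y^5 - 22.1755*y^4 - 3.2446*y^3 + 7.5709*y^2 - 0.841*y - 0.855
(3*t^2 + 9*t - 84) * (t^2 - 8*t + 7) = 3*t^4 - 15*t^3 - 135*t^2 + 735*t - 588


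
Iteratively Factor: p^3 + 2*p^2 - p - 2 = (p + 2)*(p^2 - 1) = (p + 1)*(p + 2)*(p - 1)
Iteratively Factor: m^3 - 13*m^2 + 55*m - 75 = (m - 5)*(m^2 - 8*m + 15) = (m - 5)*(m - 3)*(m - 5)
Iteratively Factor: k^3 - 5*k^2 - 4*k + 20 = (k - 2)*(k^2 - 3*k - 10) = (k - 2)*(k + 2)*(k - 5)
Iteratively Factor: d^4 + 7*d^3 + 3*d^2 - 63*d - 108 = (d - 3)*(d^3 + 10*d^2 + 33*d + 36) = (d - 3)*(d + 4)*(d^2 + 6*d + 9) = (d - 3)*(d + 3)*(d + 4)*(d + 3)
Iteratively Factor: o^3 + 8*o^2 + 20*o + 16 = (o + 2)*(o^2 + 6*o + 8) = (o + 2)^2*(o + 4)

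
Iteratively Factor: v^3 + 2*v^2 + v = (v + 1)*(v^2 + v) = v*(v + 1)*(v + 1)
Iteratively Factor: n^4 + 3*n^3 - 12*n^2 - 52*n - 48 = (n + 2)*(n^3 + n^2 - 14*n - 24) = (n + 2)*(n + 3)*(n^2 - 2*n - 8) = (n + 2)^2*(n + 3)*(n - 4)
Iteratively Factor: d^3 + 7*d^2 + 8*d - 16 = (d - 1)*(d^2 + 8*d + 16) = (d - 1)*(d + 4)*(d + 4)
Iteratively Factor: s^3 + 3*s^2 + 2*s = (s + 1)*(s^2 + 2*s) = s*(s + 1)*(s + 2)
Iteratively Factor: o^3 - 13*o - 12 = (o - 4)*(o^2 + 4*o + 3) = (o - 4)*(o + 1)*(o + 3)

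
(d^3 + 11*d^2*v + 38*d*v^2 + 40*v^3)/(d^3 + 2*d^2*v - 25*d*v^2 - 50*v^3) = (-d - 4*v)/(-d + 5*v)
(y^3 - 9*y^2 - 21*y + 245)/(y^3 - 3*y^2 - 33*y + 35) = (y - 7)/(y - 1)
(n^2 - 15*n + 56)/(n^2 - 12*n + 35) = (n - 8)/(n - 5)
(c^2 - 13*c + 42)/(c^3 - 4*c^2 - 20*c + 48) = (c - 7)/(c^2 + 2*c - 8)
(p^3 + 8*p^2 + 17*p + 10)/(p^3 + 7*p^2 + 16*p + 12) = (p^2 + 6*p + 5)/(p^2 + 5*p + 6)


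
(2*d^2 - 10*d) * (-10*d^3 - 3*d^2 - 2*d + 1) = -20*d^5 + 94*d^4 + 26*d^3 + 22*d^2 - 10*d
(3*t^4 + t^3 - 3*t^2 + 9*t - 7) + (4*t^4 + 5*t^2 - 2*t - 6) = 7*t^4 + t^3 + 2*t^2 + 7*t - 13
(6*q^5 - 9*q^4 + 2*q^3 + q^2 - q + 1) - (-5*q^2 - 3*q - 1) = 6*q^5 - 9*q^4 + 2*q^3 + 6*q^2 + 2*q + 2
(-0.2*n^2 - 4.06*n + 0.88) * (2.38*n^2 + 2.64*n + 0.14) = -0.476*n^4 - 10.1908*n^3 - 8.652*n^2 + 1.7548*n + 0.1232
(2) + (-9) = -7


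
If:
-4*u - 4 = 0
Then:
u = -1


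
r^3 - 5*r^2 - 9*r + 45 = (r - 5)*(r - 3)*(r + 3)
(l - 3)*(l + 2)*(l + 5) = l^3 + 4*l^2 - 11*l - 30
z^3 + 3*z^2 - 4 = (z - 1)*(z + 2)^2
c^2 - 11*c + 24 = (c - 8)*(c - 3)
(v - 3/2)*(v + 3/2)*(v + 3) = v^3 + 3*v^2 - 9*v/4 - 27/4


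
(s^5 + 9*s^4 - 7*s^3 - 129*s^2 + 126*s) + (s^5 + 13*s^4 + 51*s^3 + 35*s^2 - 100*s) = 2*s^5 + 22*s^4 + 44*s^3 - 94*s^2 + 26*s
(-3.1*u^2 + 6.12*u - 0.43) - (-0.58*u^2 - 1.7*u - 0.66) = -2.52*u^2 + 7.82*u + 0.23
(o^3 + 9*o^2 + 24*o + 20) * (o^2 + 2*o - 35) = o^5 + 11*o^4 + 7*o^3 - 247*o^2 - 800*o - 700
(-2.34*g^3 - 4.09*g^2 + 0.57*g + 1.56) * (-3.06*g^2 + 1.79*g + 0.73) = 7.1604*g^5 + 8.3268*g^4 - 10.7735*g^3 - 6.739*g^2 + 3.2085*g + 1.1388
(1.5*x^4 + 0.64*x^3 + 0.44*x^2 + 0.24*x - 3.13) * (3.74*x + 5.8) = 5.61*x^5 + 11.0936*x^4 + 5.3576*x^3 + 3.4496*x^2 - 10.3142*x - 18.154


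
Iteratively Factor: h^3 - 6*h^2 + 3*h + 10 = (h - 5)*(h^2 - h - 2) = (h - 5)*(h - 2)*(h + 1)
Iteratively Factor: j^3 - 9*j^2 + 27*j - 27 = (j - 3)*(j^2 - 6*j + 9) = (j - 3)^2*(j - 3)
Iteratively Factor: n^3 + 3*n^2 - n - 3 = (n + 3)*(n^2 - 1) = (n - 1)*(n + 3)*(n + 1)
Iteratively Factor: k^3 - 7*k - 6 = (k + 1)*(k^2 - k - 6) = (k - 3)*(k + 1)*(k + 2)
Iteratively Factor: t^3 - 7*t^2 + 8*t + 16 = (t + 1)*(t^2 - 8*t + 16) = (t - 4)*(t + 1)*(t - 4)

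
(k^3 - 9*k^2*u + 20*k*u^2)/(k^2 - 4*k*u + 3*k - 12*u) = k*(k - 5*u)/(k + 3)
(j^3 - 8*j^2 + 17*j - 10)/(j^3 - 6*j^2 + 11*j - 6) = (j - 5)/(j - 3)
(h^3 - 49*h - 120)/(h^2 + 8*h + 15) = h - 8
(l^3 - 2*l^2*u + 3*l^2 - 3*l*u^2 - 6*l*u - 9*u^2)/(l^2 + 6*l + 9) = (l^2 - 2*l*u - 3*u^2)/(l + 3)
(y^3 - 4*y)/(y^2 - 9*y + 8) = y*(y^2 - 4)/(y^2 - 9*y + 8)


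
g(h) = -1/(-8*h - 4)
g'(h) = -8/(-8*h - 4)^2 = -1/(2*(2*h + 1)^2)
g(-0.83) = -0.38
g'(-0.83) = -1.15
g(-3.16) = -0.05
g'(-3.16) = -0.02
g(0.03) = 0.24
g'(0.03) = -0.44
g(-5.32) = -0.03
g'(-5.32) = -0.01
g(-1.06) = -0.22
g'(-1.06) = -0.40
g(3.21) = 0.03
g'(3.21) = -0.01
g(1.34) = 0.07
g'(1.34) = -0.04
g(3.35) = 0.03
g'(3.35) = -0.01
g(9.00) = 0.01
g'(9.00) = 0.00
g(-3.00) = -0.05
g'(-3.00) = -0.02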